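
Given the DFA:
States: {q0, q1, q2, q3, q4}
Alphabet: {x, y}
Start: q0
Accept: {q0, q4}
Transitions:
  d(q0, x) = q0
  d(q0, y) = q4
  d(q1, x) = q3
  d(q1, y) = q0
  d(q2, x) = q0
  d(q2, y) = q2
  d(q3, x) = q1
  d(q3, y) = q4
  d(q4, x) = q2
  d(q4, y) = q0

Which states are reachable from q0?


BFS from q0:
  layer 0: {q0}
  layer 1: {q4}
  layer 2: {q2}

{q0, q2, q4}


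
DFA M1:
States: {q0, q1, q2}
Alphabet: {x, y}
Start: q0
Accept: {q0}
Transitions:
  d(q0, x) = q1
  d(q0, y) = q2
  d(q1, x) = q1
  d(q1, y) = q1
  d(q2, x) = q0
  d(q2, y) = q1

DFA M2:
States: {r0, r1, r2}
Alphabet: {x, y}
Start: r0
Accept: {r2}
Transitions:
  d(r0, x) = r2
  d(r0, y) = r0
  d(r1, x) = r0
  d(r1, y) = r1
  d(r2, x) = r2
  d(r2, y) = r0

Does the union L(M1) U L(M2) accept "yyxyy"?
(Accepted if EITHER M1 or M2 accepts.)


M1: final=q1 accepted=False
M2: final=r0 accepted=False

No, union rejects (neither accepts)


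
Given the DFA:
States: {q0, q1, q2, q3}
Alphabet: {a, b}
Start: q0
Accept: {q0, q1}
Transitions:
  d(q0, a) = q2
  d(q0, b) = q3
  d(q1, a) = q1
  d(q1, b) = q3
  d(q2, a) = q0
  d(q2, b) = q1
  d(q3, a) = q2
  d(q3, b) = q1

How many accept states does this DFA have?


Accept states listed: {q0, q1}
Counting: q0(1) q1(2)

2


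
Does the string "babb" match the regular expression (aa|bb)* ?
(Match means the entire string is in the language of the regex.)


|string| = 4; first = 'b'; last = 'b'

No, "babb" does not match (aa|bb)*


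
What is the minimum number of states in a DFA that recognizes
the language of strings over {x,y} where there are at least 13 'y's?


States: count = 0, 1, ..., 12, and a final '>= 13' state.
Total: 13 + 1 = 14. Accept = '>= 13' state.

14


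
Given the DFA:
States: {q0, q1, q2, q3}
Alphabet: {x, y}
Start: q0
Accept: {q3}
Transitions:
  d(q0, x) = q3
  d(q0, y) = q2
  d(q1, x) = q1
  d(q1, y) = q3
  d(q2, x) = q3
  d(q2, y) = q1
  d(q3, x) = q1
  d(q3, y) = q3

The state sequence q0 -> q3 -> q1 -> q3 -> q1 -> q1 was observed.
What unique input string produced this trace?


Trace back each transition to find the symbol:
  q0 --[x]--> q3
  q3 --[x]--> q1
  q1 --[y]--> q3
  q3 --[x]--> q1
  q1 --[x]--> q1

"xxyxx"


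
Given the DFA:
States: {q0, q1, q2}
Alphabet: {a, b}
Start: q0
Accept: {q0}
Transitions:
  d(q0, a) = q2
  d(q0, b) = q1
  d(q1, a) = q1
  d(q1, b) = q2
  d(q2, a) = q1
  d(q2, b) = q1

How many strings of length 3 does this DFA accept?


Enumerating all length-3 strings:
  "aaa" -> q1 [reject]
  "aab" -> q2 [reject]
  "aba" -> q1 [reject]
  "abb" -> q2 [reject]
  "baa" -> q1 [reject]
  "bab" -> q2 [reject]
  "bba" -> q1 [reject]
  "bbb" -> q1 [reject]

0 out of 8


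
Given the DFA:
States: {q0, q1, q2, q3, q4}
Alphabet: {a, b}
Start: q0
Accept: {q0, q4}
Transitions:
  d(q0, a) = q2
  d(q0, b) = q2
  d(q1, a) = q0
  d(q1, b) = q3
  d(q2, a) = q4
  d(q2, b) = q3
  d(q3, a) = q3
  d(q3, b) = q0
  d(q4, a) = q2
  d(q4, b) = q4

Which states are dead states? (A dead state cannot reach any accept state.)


Forward reachability from each state:
  q0 -> reaches accept state q0 (live)
  q1 -> reaches accept state q0 (live)
  q2 -> reaches accept state q0 (live)
  q3 -> reaches accept state q0 (live)
  q4 -> reaches accept state q0 (live)

None (all states can reach an accept state)


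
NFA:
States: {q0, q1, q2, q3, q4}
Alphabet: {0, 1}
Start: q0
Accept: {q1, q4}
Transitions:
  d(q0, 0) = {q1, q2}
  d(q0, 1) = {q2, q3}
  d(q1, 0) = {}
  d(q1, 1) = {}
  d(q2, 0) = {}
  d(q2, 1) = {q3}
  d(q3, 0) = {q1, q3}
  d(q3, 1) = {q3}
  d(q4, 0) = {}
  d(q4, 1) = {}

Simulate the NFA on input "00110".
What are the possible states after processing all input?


Start: {q0}
  --0--> {q1, q2}
  --0--> {}
  --1--> {}
  --1--> {}
  --0--> {}

{} (empty set, no valid transitions)


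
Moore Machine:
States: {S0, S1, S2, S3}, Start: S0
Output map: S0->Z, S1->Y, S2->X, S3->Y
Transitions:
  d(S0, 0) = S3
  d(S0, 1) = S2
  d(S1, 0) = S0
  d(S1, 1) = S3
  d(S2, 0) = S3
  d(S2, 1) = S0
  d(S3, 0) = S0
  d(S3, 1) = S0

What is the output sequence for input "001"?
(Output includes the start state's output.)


Start: S0 (output Z)
  --0--> S3 (output Y)
  --0--> S0 (output Z)
  --1--> S2 (output X)

"ZYZX"


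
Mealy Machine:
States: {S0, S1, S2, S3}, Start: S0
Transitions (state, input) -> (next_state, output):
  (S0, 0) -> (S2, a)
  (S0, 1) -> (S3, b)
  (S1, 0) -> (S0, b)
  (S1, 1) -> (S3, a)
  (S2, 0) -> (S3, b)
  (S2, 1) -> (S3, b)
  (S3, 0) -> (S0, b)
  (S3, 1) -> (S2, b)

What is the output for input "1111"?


Step-by-step:
  (S0, 1) -> (S3, b)
  (S3, 1) -> (S2, b)
  (S2, 1) -> (S3, b)
  (S3, 1) -> (S2, b)

"bbbb"


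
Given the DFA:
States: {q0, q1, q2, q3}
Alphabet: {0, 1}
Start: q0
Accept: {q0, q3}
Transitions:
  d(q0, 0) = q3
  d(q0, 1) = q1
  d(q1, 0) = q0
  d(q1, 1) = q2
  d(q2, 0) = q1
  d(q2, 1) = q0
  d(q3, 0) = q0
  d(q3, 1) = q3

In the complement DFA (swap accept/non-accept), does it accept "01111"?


Trace: q0 -> q3 -> q3 -> q3 -> q3 -> q3
Final: q3
Original accept: {q0, q3}
Complement: q3 is in original accept

No, complement rejects (original accepts)


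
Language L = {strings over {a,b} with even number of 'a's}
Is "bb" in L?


count('a') = 0; 0 mod 2 = 0

Yes, "bb" is in L


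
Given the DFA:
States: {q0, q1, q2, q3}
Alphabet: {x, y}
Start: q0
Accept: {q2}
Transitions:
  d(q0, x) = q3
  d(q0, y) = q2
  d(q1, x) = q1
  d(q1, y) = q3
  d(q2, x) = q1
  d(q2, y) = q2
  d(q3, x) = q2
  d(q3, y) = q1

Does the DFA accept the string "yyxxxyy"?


Trace: q0 -> q2 -> q2 -> q1 -> q1 -> q1 -> q3 -> q1
Final state: q1
Accept states: {q2}

No, rejected (final state q1 is not an accept state)


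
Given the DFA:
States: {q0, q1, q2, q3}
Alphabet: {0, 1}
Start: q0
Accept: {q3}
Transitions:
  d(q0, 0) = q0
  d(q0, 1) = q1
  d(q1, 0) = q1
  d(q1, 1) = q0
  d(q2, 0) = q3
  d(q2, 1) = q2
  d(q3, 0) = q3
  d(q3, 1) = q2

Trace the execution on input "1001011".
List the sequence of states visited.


Input: 1001011
d(q0, 1) = q1
d(q1, 0) = q1
d(q1, 0) = q1
d(q1, 1) = q0
d(q0, 0) = q0
d(q0, 1) = q1
d(q1, 1) = q0


q0 -> q1 -> q1 -> q1 -> q0 -> q0 -> q1 -> q0


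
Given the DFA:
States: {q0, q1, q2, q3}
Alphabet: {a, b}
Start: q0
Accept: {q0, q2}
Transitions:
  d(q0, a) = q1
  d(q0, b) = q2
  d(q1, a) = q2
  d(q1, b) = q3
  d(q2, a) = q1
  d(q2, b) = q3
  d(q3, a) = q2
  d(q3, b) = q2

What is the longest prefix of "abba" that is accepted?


Run the DFA, marking each prefix where the state is accepting:
  "" -> q0 [accept]
  "a" -> q1 [reject]
  "ab" -> q3 [reject]
  "abb" -> q2 [accept]
  "abba" -> q1 [reject]

"abb"


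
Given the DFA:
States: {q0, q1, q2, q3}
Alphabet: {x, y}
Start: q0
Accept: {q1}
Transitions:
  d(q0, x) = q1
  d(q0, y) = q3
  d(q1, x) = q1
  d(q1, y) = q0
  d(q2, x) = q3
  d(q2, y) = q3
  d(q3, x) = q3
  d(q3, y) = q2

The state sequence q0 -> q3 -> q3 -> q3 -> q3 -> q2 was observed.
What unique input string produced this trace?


Trace back each transition to find the symbol:
  q0 --[y]--> q3
  q3 --[x]--> q3
  q3 --[x]--> q3
  q3 --[x]--> q3
  q3 --[y]--> q2

"yxxxy"


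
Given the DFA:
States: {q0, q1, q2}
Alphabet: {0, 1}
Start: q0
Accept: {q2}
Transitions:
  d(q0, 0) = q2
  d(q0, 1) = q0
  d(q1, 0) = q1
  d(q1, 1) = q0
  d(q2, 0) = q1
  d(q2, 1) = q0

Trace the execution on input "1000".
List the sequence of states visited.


Input: 1000
d(q0, 1) = q0
d(q0, 0) = q2
d(q2, 0) = q1
d(q1, 0) = q1


q0 -> q0 -> q2 -> q1 -> q1


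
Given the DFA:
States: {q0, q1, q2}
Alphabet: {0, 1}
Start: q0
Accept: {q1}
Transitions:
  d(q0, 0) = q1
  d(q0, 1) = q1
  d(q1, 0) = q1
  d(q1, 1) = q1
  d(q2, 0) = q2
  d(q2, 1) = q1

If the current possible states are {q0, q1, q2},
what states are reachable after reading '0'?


Apply transition on '0' from each current state:
  d(q0, 0) = q1
  d(q1, 0) = q1
  d(q2, 0) = q2

{q1, q2}


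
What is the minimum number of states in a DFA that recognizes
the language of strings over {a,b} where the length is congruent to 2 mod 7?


States track (length) mod 7.
Need 7 states: one per remainder 0..6; accept = remainder 2.

7


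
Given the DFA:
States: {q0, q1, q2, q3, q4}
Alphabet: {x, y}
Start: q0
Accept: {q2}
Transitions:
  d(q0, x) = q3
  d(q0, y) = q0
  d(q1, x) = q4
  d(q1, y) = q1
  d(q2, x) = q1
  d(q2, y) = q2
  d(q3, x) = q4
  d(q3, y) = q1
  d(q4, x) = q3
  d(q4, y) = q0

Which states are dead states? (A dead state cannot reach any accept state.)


Forward reachability from each state:
  q0 -> reaches {q0, q1, q3, q4}, no accept state (dead)
  q1 -> reaches {q0, q1, q3, q4}, no accept state (dead)
  q2 -> reaches accept state q2 (live)
  q3 -> reaches {q0, q1, q3, q4}, no accept state (dead)
  q4 -> reaches {q0, q1, q3, q4}, no accept state (dead)

{q0, q1, q3, q4}


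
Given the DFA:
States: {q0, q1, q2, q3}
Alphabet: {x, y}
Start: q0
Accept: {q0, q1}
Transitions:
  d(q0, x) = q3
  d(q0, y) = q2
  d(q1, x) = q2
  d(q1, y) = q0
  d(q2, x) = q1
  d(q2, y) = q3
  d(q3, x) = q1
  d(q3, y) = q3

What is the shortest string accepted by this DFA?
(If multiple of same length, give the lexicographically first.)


BFS by string length (lex-first path to each state shown):
  len 0: q0<-""
Found accept state at length 0.

"" (empty string)


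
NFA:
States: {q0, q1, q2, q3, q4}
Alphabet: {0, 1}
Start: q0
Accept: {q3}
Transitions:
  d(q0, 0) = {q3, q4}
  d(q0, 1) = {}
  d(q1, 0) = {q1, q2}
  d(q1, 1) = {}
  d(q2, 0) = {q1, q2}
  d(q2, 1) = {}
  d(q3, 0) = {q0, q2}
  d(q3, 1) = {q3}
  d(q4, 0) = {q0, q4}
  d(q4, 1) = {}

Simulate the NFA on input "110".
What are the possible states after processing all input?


Start: {q0}
  --1--> {}
  --1--> {}
  --0--> {}

{} (empty set, no valid transitions)


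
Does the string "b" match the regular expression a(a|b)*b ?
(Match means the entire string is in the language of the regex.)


|string| = 1; first = 'b'; last = 'b'

No, "b" does not match a(a|b)*b


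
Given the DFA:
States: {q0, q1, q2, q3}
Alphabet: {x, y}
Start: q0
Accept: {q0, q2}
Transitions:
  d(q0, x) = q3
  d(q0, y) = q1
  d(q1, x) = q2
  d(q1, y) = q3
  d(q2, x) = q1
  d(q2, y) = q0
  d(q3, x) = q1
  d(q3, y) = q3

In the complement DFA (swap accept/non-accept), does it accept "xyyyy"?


Trace: q0 -> q3 -> q3 -> q3 -> q3 -> q3
Final: q3
Original accept: {q0, q2}
Complement: q3 is not in original accept

Yes, complement accepts (original rejects)


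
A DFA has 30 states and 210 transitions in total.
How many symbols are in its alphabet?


Each state has exactly one transition per symbol.
|alphabet| = transitions / states = 210 / 30 = 7

7


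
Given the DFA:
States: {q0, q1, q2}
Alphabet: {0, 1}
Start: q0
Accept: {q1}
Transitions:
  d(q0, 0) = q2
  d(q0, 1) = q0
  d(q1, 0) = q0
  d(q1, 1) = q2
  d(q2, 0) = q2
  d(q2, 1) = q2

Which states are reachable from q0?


BFS from q0:
  layer 0: {q0}
  layer 1: {q2}

{q0, q2}


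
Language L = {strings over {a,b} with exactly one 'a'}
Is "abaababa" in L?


count('a') = 5

No, "abaababa" is not in L


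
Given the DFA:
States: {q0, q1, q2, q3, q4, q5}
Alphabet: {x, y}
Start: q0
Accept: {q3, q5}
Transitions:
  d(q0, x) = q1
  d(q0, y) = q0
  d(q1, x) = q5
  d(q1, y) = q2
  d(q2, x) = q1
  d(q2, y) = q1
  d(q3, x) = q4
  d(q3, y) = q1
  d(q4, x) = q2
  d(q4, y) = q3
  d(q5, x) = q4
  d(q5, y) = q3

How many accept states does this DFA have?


Accept states listed: {q3, q5}
Counting: q3(1) q5(2)

2


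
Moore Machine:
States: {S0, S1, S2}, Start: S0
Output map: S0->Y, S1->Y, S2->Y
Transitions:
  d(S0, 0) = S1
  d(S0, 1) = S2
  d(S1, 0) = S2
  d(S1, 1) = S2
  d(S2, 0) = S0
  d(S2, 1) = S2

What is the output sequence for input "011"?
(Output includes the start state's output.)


Start: S0 (output Y)
  --0--> S1 (output Y)
  --1--> S2 (output Y)
  --1--> S2 (output Y)

"YYYY"


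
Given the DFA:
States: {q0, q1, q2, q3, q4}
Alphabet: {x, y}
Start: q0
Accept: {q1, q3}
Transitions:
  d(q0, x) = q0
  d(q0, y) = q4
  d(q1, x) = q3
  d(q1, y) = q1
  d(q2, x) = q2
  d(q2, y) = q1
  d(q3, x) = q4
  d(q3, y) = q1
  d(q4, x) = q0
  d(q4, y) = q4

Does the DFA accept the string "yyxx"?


Trace: q0 -> q4 -> q4 -> q0 -> q0
Final state: q0
Accept states: {q1, q3}

No, rejected (final state q0 is not an accept state)


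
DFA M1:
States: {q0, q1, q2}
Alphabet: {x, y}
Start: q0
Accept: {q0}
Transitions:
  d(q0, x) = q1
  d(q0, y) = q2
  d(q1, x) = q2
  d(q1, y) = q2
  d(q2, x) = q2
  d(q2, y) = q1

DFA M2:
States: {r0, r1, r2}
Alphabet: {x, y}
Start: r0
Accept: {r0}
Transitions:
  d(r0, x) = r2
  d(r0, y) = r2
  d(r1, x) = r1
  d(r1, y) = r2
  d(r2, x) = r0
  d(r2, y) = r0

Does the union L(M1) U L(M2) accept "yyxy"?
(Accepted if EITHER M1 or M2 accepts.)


M1: final=q1 accepted=False
M2: final=r0 accepted=True

Yes, union accepts


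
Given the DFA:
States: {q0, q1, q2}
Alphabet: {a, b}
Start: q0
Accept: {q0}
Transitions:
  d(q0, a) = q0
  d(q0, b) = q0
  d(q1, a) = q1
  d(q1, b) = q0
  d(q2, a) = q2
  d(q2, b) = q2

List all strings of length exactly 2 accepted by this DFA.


All strings of length 2: 4 total
Accepted: 4

"aa", "ab", "ba", "bb"


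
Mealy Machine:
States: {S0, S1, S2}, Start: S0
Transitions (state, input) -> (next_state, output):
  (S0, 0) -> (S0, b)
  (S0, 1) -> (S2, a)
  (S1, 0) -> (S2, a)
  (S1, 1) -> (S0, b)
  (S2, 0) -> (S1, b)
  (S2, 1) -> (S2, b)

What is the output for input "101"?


Step-by-step:
  (S0, 1) -> (S2, a)
  (S2, 0) -> (S1, b)
  (S1, 1) -> (S0, b)

"abb"


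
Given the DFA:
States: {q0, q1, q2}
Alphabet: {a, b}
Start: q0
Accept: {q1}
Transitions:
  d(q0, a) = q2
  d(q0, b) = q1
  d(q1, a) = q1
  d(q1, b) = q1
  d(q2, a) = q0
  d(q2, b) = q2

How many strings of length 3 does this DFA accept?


Enumerating all length-3 strings:
  "aaa" -> q2 [reject]
  "aab" -> q1 [accept]
  "aba" -> q0 [reject]
  "abb" -> q2 [reject]
  "baa" -> q1 [accept]
  "bab" -> q1 [accept]
  "bba" -> q1 [accept]
  "bbb" -> q1 [accept]

5 out of 8


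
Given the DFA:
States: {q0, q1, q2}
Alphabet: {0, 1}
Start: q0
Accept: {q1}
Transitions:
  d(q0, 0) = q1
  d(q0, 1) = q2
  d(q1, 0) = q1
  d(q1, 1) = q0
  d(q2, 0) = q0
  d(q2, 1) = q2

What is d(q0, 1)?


Looking up transition d(q0, 1)

q2


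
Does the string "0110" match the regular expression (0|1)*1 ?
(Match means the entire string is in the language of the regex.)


|string| = 4; first = '0'; last = '0'

No, "0110" does not match (0|1)*1


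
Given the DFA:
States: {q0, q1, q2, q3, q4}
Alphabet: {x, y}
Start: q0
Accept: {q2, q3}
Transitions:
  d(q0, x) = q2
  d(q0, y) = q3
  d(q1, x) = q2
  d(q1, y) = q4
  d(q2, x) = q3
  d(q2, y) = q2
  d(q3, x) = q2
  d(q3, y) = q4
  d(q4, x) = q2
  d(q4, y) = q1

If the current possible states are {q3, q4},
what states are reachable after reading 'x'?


Apply transition on 'x' from each current state:
  d(q3, x) = q2
  d(q4, x) = q2

{q2}


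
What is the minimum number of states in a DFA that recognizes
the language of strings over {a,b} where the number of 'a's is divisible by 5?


States track (count of 'a') mod 5.
Need 5 states: one per remainder 0..4; accept = remainder 0.

5


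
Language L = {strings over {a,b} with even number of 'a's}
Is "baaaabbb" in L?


count('a') = 4; 4 mod 2 = 0

Yes, "baaaabbb" is in L


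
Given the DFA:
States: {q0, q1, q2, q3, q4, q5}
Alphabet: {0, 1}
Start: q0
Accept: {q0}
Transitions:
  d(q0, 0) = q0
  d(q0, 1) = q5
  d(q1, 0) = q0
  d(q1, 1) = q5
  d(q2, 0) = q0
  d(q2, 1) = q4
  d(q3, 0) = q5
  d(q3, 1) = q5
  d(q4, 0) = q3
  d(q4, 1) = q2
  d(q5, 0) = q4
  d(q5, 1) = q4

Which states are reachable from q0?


BFS from q0:
  layer 0: {q0}
  layer 1: {q5}
  layer 2: {q4}
  layer 3: {q2, q3}

{q0, q2, q3, q4, q5}


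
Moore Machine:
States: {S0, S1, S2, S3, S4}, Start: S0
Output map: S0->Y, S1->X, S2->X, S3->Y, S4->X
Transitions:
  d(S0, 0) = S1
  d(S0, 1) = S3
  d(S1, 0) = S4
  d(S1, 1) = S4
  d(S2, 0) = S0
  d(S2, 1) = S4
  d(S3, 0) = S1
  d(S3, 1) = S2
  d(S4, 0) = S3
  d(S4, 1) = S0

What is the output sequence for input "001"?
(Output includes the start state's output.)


Start: S0 (output Y)
  --0--> S1 (output X)
  --0--> S4 (output X)
  --1--> S0 (output Y)

"YXXY"


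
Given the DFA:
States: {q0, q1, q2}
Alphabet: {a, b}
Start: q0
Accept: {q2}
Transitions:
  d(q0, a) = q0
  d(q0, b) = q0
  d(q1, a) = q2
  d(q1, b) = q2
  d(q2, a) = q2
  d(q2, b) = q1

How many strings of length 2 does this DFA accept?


Enumerating all length-2 strings:
  "aa" -> q0 [reject]
  "ab" -> q0 [reject]
  "ba" -> q0 [reject]
  "bb" -> q0 [reject]

0 out of 4


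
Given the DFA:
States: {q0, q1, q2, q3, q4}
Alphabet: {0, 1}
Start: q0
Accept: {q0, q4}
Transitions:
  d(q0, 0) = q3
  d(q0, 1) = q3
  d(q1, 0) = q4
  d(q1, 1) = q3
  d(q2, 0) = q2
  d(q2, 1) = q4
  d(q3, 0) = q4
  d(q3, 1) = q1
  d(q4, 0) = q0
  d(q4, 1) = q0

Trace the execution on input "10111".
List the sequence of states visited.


Input: 10111
d(q0, 1) = q3
d(q3, 0) = q4
d(q4, 1) = q0
d(q0, 1) = q3
d(q3, 1) = q1


q0 -> q3 -> q4 -> q0 -> q3 -> q1


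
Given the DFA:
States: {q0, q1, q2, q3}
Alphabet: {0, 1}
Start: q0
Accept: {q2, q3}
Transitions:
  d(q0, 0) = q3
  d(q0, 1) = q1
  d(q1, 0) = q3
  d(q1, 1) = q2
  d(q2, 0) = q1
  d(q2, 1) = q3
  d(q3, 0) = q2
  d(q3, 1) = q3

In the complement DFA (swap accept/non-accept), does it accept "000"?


Trace: q0 -> q3 -> q2 -> q1
Final: q1
Original accept: {q2, q3}
Complement: q1 is not in original accept

Yes, complement accepts (original rejects)


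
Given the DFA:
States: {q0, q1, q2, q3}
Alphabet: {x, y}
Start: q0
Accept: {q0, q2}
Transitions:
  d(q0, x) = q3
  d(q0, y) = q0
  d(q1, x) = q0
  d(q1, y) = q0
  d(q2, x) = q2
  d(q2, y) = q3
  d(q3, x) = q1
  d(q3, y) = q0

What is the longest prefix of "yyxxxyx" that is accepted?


Run the DFA, marking each prefix where the state is accepting:
  "" -> q0 [accept]
  "y" -> q0 [accept]
  "yy" -> q0 [accept]
  "yyx" -> q3 [reject]
  "yyxx" -> q1 [reject]
  "yyxxx" -> q0 [accept]
  "yyxxxy" -> q0 [accept]
  "yyxxxyx" -> q3 [reject]

"yyxxxy"


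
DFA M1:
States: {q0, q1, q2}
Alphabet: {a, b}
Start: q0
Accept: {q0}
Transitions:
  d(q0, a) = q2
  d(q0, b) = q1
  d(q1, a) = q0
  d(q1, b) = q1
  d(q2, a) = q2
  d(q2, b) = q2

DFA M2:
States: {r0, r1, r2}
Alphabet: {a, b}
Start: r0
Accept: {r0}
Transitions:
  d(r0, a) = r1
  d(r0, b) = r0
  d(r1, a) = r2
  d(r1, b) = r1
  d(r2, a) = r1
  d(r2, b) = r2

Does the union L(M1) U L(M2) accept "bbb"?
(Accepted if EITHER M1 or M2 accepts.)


M1: final=q1 accepted=False
M2: final=r0 accepted=True

Yes, union accepts


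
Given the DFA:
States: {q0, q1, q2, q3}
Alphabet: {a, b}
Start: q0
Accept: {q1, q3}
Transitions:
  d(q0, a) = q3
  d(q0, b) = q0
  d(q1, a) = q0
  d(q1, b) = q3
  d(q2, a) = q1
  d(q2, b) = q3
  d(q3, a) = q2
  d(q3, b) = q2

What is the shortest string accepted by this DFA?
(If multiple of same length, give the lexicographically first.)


BFS by string length (lex-first path to each state shown):
  len 0: q0<-""
  len 1: q0<-"b", q3<-"a"
Found accept state at length 1.

"a"


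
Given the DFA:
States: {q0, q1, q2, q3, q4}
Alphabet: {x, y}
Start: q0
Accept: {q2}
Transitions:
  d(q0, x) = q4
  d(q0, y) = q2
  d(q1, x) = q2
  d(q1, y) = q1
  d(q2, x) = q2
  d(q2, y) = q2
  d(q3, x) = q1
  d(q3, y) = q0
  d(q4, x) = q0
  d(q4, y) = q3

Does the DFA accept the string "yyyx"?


Trace: q0 -> q2 -> q2 -> q2 -> q2
Final state: q2
Accept states: {q2}

Yes, accepted (final state q2 is an accept state)


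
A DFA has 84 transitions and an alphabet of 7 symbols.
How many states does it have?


Each state has exactly one transition per symbol.
states = transitions / |alphabet| = 84 / 7 = 12

12


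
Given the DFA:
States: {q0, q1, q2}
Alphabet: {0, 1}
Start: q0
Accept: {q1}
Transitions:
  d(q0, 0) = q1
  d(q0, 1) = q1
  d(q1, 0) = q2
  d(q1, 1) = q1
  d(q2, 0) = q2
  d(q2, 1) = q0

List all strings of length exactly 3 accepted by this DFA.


All strings of length 3: 8 total
Accepted: 2

"011", "111"


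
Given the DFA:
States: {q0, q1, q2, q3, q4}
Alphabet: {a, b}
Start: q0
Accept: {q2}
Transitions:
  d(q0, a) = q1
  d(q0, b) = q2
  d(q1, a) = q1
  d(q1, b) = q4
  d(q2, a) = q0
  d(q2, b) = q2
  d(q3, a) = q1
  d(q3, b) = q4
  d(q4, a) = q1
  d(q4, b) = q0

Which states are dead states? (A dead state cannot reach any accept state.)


Forward reachability from each state:
  q0 -> reaches accept state q2 (live)
  q1 -> reaches accept state q2 (live)
  q2 -> reaches accept state q2 (live)
  q3 -> reaches accept state q2 (live)
  q4 -> reaches accept state q2 (live)

None (all states can reach an accept state)


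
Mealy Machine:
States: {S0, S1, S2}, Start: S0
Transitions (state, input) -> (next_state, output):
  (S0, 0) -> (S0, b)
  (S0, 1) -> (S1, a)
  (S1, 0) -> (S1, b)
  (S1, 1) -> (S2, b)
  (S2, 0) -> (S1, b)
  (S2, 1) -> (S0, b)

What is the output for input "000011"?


Step-by-step:
  (S0, 0) -> (S0, b)
  (S0, 0) -> (S0, b)
  (S0, 0) -> (S0, b)
  (S0, 0) -> (S0, b)
  (S0, 1) -> (S1, a)
  (S1, 1) -> (S2, b)

"bbbbab"


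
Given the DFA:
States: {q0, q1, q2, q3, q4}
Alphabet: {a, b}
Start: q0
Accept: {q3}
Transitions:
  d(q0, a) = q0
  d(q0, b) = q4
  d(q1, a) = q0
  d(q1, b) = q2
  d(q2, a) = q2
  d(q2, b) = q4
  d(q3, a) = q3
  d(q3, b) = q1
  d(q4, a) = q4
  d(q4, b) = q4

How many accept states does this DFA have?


Accept states listed: {q3}
Counting: q3(1)

1


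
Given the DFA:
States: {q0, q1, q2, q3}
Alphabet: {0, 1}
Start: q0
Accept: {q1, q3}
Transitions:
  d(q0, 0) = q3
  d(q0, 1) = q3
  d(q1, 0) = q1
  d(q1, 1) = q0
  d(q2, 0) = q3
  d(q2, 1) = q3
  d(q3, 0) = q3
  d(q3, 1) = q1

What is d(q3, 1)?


Looking up transition d(q3, 1)

q1


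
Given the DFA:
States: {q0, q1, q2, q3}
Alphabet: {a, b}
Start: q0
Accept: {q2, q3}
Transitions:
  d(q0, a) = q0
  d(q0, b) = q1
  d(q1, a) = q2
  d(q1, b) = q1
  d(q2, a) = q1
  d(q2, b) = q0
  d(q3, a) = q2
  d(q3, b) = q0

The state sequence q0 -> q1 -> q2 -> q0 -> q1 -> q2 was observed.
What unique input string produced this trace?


Trace back each transition to find the symbol:
  q0 --[b]--> q1
  q1 --[a]--> q2
  q2 --[b]--> q0
  q0 --[b]--> q1
  q1 --[a]--> q2

"babba"


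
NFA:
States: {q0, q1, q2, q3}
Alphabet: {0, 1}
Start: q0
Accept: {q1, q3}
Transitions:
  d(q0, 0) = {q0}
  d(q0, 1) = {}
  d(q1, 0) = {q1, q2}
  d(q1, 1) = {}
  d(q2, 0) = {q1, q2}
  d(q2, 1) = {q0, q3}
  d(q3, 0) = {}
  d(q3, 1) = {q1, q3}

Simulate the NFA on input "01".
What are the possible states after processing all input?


Start: {q0}
  --0--> {q0}
  --1--> {}

{} (empty set, no valid transitions)


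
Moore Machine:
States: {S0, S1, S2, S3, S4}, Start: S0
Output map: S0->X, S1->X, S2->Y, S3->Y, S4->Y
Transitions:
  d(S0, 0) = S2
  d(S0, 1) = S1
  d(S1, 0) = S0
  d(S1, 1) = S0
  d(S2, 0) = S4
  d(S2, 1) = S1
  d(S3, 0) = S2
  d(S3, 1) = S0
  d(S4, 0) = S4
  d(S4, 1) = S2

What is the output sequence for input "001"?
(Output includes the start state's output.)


Start: S0 (output X)
  --0--> S2 (output Y)
  --0--> S4 (output Y)
  --1--> S2 (output Y)

"XYYY"


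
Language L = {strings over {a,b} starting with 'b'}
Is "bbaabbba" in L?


first symbol = 'b'

Yes, "bbaabbba" is in L


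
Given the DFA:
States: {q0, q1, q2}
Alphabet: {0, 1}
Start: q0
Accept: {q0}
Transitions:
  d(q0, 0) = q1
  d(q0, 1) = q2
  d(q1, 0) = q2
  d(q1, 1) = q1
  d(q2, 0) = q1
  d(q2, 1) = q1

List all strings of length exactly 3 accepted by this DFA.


All strings of length 3: 8 total
Accepted: 0

None


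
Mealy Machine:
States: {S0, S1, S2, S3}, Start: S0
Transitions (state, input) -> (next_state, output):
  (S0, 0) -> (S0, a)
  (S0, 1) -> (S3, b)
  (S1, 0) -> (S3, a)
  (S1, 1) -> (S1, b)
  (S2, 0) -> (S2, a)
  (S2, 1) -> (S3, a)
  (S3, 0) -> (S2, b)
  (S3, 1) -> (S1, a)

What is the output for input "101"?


Step-by-step:
  (S0, 1) -> (S3, b)
  (S3, 0) -> (S2, b)
  (S2, 1) -> (S3, a)

"bba"


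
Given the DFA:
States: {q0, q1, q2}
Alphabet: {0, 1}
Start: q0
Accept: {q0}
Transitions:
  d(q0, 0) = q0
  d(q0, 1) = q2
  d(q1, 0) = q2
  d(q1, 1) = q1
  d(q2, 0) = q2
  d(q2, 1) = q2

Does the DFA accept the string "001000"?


Trace: q0 -> q0 -> q0 -> q2 -> q2 -> q2 -> q2
Final state: q2
Accept states: {q0}

No, rejected (final state q2 is not an accept state)


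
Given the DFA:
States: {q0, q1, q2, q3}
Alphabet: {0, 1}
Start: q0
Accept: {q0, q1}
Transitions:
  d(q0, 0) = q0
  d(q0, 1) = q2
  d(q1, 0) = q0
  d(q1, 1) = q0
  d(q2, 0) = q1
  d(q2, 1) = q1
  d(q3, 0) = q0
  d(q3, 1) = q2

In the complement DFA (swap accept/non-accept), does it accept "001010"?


Trace: q0 -> q0 -> q0 -> q2 -> q1 -> q0 -> q0
Final: q0
Original accept: {q0, q1}
Complement: q0 is in original accept

No, complement rejects (original accepts)


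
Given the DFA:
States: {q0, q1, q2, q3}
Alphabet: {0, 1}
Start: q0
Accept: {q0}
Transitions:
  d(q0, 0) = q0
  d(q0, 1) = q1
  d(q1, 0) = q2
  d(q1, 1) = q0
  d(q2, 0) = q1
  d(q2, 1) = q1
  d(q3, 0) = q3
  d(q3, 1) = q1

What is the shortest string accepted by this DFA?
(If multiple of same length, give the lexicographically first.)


BFS by string length (lex-first path to each state shown):
  len 0: q0<-""
Found accept state at length 0.

"" (empty string)


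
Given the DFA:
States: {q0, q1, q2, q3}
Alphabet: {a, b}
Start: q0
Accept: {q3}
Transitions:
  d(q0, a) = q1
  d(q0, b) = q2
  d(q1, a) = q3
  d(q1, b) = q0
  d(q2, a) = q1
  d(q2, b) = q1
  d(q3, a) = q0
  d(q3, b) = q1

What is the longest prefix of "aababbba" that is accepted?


Run the DFA, marking each prefix where the state is accepting:
  "" -> q0 [reject]
  "a" -> q1 [reject]
  "aa" -> q3 [accept]
  "aab" -> q1 [reject]
  "aaba" -> q3 [accept]
  "aabab" -> q1 [reject]
  "aababb" -> q0 [reject]
  "aababbb" -> q2 [reject]
  "aababbba" -> q1 [reject]

"aaba"


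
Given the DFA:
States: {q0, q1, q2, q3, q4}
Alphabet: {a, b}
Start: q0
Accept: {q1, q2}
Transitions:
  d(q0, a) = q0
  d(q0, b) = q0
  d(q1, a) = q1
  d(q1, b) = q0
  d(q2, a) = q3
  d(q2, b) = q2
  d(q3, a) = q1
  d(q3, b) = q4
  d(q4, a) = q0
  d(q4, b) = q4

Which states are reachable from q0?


BFS from q0:
  layer 0: {q0}

{q0}


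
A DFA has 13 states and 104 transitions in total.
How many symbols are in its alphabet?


Each state has exactly one transition per symbol.
|alphabet| = transitions / states = 104 / 13 = 8

8


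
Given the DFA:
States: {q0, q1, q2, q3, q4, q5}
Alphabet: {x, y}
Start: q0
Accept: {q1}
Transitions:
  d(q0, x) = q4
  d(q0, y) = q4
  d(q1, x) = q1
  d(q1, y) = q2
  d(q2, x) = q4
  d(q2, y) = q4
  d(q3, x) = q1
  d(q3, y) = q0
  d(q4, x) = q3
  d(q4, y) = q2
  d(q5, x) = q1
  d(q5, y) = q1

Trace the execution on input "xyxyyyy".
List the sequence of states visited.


Input: xyxyyyy
d(q0, x) = q4
d(q4, y) = q2
d(q2, x) = q4
d(q4, y) = q2
d(q2, y) = q4
d(q4, y) = q2
d(q2, y) = q4


q0 -> q4 -> q2 -> q4 -> q2 -> q4 -> q2 -> q4


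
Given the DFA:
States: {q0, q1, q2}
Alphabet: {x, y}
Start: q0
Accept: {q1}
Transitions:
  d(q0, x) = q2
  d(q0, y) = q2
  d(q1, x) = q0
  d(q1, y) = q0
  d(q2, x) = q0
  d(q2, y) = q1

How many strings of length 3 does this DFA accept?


Enumerating all length-3 strings:
  "xxx" -> q2 [reject]
  "xxy" -> q2 [reject]
  "xyx" -> q0 [reject]
  "xyy" -> q0 [reject]
  "yxx" -> q2 [reject]
  "yxy" -> q2 [reject]
  "yyx" -> q0 [reject]
  "yyy" -> q0 [reject]

0 out of 8


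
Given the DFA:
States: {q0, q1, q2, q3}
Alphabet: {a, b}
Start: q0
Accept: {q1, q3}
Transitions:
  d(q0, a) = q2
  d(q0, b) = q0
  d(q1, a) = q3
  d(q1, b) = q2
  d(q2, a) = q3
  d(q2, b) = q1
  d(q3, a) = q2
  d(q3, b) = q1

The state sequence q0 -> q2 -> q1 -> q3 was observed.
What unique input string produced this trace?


Trace back each transition to find the symbol:
  q0 --[a]--> q2
  q2 --[b]--> q1
  q1 --[a]--> q3

"aba"


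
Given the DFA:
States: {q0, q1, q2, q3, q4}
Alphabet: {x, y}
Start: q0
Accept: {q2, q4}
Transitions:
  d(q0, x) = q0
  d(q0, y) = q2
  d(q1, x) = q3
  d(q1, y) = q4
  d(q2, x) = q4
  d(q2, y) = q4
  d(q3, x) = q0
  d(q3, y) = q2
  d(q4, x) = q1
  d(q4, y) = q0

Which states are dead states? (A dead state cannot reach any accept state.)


Forward reachability from each state:
  q0 -> reaches accept state q2 (live)
  q1 -> reaches accept state q2 (live)
  q2 -> reaches accept state q2 (live)
  q3 -> reaches accept state q2 (live)
  q4 -> reaches accept state q2 (live)

None (all states can reach an accept state)


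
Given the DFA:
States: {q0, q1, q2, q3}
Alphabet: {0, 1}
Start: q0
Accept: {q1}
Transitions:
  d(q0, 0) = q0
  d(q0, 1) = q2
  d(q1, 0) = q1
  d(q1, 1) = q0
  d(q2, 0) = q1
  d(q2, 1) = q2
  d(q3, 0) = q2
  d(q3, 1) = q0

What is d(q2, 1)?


Looking up transition d(q2, 1)

q2


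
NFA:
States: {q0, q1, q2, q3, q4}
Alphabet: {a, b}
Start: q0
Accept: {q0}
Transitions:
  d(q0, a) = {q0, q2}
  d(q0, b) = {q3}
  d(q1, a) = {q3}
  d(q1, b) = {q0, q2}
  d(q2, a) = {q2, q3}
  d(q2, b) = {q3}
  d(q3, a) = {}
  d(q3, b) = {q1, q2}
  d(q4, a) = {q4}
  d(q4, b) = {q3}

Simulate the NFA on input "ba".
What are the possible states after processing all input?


Start: {q0}
  --b--> {q3}
  --a--> {}

{} (empty set, no valid transitions)


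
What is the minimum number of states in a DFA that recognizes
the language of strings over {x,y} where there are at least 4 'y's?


States: count = 0, 1, ..., 3, and a final '>= 4' state.
Total: 4 + 1 = 5. Accept = '>= 4' state.

5


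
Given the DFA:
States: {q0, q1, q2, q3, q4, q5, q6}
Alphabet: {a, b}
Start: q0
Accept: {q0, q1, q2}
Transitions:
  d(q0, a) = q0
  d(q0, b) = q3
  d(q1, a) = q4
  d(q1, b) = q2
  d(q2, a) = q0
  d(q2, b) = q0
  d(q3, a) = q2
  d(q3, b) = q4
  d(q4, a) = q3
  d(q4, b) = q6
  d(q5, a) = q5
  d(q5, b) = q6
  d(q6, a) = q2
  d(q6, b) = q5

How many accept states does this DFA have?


Accept states listed: {q0, q1, q2}
Counting: q0(1) q1(2) q2(3)

3


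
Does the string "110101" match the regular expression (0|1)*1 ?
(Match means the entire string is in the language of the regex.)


|string| = 6; first = '1'; last = '1'

Yes, "110101" matches (0|1)*1


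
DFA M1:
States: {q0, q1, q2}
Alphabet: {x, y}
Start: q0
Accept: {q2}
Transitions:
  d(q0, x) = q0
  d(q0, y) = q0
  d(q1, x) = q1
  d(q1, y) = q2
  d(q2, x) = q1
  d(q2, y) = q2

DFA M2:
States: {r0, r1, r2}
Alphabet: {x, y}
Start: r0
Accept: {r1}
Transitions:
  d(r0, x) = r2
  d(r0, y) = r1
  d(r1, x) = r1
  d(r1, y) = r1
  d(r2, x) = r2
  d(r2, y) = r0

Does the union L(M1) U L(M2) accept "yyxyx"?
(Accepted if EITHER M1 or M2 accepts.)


M1: final=q0 accepted=False
M2: final=r1 accepted=True

Yes, union accepts


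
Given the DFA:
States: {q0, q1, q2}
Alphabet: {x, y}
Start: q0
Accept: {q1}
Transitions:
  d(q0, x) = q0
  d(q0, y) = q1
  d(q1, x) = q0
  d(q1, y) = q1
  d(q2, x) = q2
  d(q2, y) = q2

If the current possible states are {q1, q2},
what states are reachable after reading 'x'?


Apply transition on 'x' from each current state:
  d(q1, x) = q0
  d(q2, x) = q2

{q0, q2}


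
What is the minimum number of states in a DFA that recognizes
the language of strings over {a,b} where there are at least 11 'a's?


States: count = 0, 1, ..., 10, and a final '>= 11' state.
Total: 11 + 1 = 12. Accept = '>= 11' state.

12


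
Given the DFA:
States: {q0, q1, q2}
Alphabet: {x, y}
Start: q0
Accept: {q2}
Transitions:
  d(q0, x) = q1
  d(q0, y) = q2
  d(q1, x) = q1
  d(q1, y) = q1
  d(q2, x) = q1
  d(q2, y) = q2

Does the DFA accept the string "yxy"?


Trace: q0 -> q2 -> q1 -> q1
Final state: q1
Accept states: {q2}

No, rejected (final state q1 is not an accept state)


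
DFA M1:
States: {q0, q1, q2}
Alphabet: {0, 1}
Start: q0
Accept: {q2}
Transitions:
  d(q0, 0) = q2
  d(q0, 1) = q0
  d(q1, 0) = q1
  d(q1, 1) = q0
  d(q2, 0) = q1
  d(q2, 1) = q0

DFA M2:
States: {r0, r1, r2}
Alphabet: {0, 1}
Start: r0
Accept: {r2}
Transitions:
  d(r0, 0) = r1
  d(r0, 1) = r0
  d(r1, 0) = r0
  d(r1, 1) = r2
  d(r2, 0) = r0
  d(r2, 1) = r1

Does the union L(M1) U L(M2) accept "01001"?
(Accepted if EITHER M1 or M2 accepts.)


M1: final=q0 accepted=False
M2: final=r2 accepted=True

Yes, union accepts


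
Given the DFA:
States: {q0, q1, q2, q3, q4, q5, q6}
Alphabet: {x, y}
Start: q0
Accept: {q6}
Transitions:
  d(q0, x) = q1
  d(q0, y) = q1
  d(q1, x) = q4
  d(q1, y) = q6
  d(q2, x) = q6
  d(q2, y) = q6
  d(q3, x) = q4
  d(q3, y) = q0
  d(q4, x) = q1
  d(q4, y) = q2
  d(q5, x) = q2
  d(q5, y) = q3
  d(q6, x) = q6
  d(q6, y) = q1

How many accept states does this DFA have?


Accept states listed: {q6}
Counting: q6(1)

1


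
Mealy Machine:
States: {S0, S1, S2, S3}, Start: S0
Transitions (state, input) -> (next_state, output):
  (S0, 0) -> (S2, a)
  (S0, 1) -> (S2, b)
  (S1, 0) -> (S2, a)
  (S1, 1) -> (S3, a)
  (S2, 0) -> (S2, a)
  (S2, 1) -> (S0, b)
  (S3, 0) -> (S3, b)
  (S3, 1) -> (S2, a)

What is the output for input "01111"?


Step-by-step:
  (S0, 0) -> (S2, a)
  (S2, 1) -> (S0, b)
  (S0, 1) -> (S2, b)
  (S2, 1) -> (S0, b)
  (S0, 1) -> (S2, b)

"abbbb"


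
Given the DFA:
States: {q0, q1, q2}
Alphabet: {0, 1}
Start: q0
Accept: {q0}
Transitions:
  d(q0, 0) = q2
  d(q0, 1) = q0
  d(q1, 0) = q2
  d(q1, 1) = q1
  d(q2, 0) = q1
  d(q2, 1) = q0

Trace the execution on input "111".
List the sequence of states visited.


Input: 111
d(q0, 1) = q0
d(q0, 1) = q0
d(q0, 1) = q0


q0 -> q0 -> q0 -> q0


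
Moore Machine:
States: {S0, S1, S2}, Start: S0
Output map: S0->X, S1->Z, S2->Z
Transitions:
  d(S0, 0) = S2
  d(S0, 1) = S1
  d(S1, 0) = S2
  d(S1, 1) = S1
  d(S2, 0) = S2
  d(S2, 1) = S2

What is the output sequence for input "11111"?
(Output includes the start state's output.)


Start: S0 (output X)
  --1--> S1 (output Z)
  --1--> S1 (output Z)
  --1--> S1 (output Z)
  --1--> S1 (output Z)
  --1--> S1 (output Z)

"XZZZZZ"


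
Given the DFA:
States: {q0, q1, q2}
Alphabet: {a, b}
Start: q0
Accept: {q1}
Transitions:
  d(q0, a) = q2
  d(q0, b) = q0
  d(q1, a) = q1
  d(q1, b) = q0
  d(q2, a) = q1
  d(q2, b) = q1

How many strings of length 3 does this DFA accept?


Enumerating all length-3 strings:
  "aaa" -> q1 [accept]
  "aab" -> q0 [reject]
  "aba" -> q1 [accept]
  "abb" -> q0 [reject]
  "baa" -> q1 [accept]
  "bab" -> q1 [accept]
  "bba" -> q2 [reject]
  "bbb" -> q0 [reject]

4 out of 8


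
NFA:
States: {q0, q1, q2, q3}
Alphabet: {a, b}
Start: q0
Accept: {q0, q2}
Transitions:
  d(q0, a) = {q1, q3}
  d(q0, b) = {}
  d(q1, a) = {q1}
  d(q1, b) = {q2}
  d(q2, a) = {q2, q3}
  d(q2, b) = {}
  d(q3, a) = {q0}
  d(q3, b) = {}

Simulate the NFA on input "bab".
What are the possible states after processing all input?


Start: {q0}
  --b--> {}
  --a--> {}
  --b--> {}

{} (empty set, no valid transitions)


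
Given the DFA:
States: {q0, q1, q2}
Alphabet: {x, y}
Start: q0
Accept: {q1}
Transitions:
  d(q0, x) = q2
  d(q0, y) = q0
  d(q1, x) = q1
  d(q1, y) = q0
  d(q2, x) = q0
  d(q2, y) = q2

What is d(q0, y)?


Looking up transition d(q0, y)

q0


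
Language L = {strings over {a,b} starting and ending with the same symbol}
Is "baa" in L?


first = 'b', last = 'a'

No, "baa" is not in L


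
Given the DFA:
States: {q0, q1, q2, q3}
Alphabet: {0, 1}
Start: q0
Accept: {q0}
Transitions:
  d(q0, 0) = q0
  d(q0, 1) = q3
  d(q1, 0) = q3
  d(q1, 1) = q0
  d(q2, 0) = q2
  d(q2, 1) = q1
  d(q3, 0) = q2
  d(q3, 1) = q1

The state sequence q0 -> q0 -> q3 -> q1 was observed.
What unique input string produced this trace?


Trace back each transition to find the symbol:
  q0 --[0]--> q0
  q0 --[1]--> q3
  q3 --[1]--> q1

"011"


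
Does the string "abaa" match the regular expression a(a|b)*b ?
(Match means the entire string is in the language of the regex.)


|string| = 4; first = 'a'; last = 'a'

No, "abaa" does not match a(a|b)*b


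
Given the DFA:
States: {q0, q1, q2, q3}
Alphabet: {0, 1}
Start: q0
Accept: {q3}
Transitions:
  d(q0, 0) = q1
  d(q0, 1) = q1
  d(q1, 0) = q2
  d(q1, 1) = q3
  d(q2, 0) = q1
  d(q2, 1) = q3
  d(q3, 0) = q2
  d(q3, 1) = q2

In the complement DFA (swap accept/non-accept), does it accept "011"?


Trace: q0 -> q1 -> q3 -> q2
Final: q2
Original accept: {q3}
Complement: q2 is not in original accept

Yes, complement accepts (original rejects)


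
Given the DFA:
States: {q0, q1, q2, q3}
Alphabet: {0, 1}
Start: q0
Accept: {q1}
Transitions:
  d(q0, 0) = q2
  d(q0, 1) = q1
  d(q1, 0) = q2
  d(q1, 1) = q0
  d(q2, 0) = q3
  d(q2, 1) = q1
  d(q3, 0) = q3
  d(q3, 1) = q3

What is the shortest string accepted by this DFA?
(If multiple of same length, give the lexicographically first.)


BFS by string length (lex-first path to each state shown):
  len 0: q0<-""
  len 1: q1<-"1", q2<-"0"
Found accept state at length 1.

"1"


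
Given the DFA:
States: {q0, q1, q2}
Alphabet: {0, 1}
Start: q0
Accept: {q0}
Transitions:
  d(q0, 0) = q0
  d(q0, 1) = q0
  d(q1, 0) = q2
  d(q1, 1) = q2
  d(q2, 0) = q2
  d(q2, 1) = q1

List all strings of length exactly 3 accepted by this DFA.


All strings of length 3: 8 total
Accepted: 8

"000", "001", "010", "011", "100", "101", "110", "111"


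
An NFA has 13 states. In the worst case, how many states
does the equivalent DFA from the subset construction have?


Subset construction: one DFA state per subset of NFA states.
2^13 = 8192

8192


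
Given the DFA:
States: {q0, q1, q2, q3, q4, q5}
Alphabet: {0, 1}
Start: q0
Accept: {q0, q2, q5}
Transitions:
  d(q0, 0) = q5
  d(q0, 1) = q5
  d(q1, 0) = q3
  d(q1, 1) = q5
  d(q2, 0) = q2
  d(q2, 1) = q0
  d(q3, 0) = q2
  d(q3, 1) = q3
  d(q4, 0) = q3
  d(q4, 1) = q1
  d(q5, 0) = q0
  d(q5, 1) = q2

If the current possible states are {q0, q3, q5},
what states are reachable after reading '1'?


Apply transition on '1' from each current state:
  d(q0, 1) = q5
  d(q3, 1) = q3
  d(q5, 1) = q2

{q2, q3, q5}


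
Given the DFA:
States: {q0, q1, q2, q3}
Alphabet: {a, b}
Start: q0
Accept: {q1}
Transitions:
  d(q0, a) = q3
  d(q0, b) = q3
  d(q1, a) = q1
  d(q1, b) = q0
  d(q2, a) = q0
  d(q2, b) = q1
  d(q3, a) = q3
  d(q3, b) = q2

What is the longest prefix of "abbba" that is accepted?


Run the DFA, marking each prefix where the state is accepting:
  "" -> q0 [reject]
  "a" -> q3 [reject]
  "ab" -> q2 [reject]
  "abb" -> q1 [accept]
  "abbb" -> q0 [reject]
  "abbba" -> q3 [reject]

"abb"


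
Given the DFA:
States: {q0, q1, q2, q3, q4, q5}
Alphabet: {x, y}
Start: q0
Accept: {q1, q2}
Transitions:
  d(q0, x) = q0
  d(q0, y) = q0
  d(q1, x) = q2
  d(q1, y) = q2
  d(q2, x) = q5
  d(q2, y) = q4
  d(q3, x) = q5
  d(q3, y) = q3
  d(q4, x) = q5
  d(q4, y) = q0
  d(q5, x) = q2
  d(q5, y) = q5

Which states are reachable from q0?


BFS from q0:
  layer 0: {q0}

{q0}


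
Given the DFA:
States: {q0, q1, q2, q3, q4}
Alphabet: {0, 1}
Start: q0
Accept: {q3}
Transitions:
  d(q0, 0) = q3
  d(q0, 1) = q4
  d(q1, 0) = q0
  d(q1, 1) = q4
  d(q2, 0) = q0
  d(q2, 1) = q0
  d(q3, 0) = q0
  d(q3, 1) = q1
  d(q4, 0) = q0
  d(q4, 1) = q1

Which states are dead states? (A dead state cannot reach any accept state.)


Forward reachability from each state:
  q0 -> reaches accept state q3 (live)
  q1 -> reaches accept state q3 (live)
  q2 -> reaches accept state q3 (live)
  q3 -> reaches accept state q3 (live)
  q4 -> reaches accept state q3 (live)

None (all states can reach an accept state)


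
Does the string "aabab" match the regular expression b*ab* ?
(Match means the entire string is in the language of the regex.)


|string| = 5; first = 'a'; last = 'b'

No, "aabab" does not match b*ab*


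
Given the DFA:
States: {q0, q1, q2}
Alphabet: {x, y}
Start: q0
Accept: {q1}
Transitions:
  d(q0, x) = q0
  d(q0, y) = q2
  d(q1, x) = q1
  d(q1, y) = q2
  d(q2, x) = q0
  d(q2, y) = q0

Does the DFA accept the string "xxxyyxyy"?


Trace: q0 -> q0 -> q0 -> q0 -> q2 -> q0 -> q0 -> q2 -> q0
Final state: q0
Accept states: {q1}

No, rejected (final state q0 is not an accept state)


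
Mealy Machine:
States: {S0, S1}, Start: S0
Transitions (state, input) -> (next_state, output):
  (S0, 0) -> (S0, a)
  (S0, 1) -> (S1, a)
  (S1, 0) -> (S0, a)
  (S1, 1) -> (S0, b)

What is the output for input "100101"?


Step-by-step:
  (S0, 1) -> (S1, a)
  (S1, 0) -> (S0, a)
  (S0, 0) -> (S0, a)
  (S0, 1) -> (S1, a)
  (S1, 0) -> (S0, a)
  (S0, 1) -> (S1, a)

"aaaaaa"
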